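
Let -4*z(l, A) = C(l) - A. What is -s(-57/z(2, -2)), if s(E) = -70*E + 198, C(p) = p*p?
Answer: 2462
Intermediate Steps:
C(p) = p**2
z(l, A) = -l**2/4 + A/4 (z(l, A) = -(l**2 - A)/4 = -l**2/4 + A/4)
s(E) = 198 - 70*E
-s(-57/z(2, -2)) = -(198 - (-3990)/(-1/4*2**2 + (1/4)*(-2))) = -(198 - (-3990)/(-1/4*4 - 1/2)) = -(198 - (-3990)/(-1 - 1/2)) = -(198 - (-3990)/(-3/2)) = -(198 - (-3990)*(-2)/3) = -(198 - 70*38) = -(198 - 2660) = -1*(-2462) = 2462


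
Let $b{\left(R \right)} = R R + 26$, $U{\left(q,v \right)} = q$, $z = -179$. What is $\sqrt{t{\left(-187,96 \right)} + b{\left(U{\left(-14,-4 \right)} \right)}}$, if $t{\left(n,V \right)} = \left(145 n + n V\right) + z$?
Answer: $4 i \sqrt{2814} \approx 212.19 i$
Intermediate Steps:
$b{\left(R \right)} = 26 + R^{2}$ ($b{\left(R \right)} = R^{2} + 26 = 26 + R^{2}$)
$t{\left(n,V \right)} = -179 + 145 n + V n$ ($t{\left(n,V \right)} = \left(145 n + n V\right) - 179 = \left(145 n + V n\right) - 179 = -179 + 145 n + V n$)
$\sqrt{t{\left(-187,96 \right)} + b{\left(U{\left(-14,-4 \right)} \right)}} = \sqrt{\left(-179 + 145 \left(-187\right) + 96 \left(-187\right)\right) + \left(26 + \left(-14\right)^{2}\right)} = \sqrt{\left(-179 - 27115 - 17952\right) + \left(26 + 196\right)} = \sqrt{-45246 + 222} = \sqrt{-45024} = 4 i \sqrt{2814}$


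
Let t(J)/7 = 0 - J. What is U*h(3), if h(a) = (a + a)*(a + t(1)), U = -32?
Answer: 768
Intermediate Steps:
t(J) = -7*J (t(J) = 7*(0 - J) = 7*(-J) = -7*J)
h(a) = 2*a*(-7 + a) (h(a) = (a + a)*(a - 7*1) = (2*a)*(a - 7) = (2*a)*(-7 + a) = 2*a*(-7 + a))
U*h(3) = -64*3*(-7 + 3) = -64*3*(-4) = -32*(-24) = 768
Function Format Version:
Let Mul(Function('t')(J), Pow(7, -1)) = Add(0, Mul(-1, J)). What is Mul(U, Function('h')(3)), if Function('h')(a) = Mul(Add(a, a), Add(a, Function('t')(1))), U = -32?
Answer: 768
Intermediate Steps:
Function('t')(J) = Mul(-7, J) (Function('t')(J) = Mul(7, Add(0, Mul(-1, J))) = Mul(7, Mul(-1, J)) = Mul(-7, J))
Function('h')(a) = Mul(2, a, Add(-7, a)) (Function('h')(a) = Mul(Add(a, a), Add(a, Mul(-7, 1))) = Mul(Mul(2, a), Add(a, -7)) = Mul(Mul(2, a), Add(-7, a)) = Mul(2, a, Add(-7, a)))
Mul(U, Function('h')(3)) = Mul(-32, Mul(2, 3, Add(-7, 3))) = Mul(-32, Mul(2, 3, -4)) = Mul(-32, -24) = 768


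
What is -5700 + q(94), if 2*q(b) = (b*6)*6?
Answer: -4008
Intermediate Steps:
q(b) = 18*b (q(b) = ((b*6)*6)/2 = ((6*b)*6)/2 = (36*b)/2 = 18*b)
-5700 + q(94) = -5700 + 18*94 = -5700 + 1692 = -4008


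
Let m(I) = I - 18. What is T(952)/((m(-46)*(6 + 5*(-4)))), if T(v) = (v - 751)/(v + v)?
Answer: 201/1705984 ≈ 0.00011782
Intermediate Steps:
m(I) = -18 + I
T(v) = (-751 + v)/(2*v) (T(v) = (-751 + v)/((2*v)) = (-751 + v)*(1/(2*v)) = (-751 + v)/(2*v))
T(952)/((m(-46)*(6 + 5*(-4)))) = ((½)*(-751 + 952)/952)/(((-18 - 46)*(6 + 5*(-4)))) = ((½)*(1/952)*201)/((-64*(6 - 20))) = 201/(1904*((-64*(-14)))) = (201/1904)/896 = (201/1904)*(1/896) = 201/1705984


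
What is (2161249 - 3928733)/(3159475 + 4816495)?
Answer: -883742/3987985 ≈ -0.22160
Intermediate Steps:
(2161249 - 3928733)/(3159475 + 4816495) = -1767484/7975970 = -1767484*1/7975970 = -883742/3987985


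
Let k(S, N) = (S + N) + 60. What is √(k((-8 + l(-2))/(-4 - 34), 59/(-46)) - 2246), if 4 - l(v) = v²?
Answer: 3*I*√185627986/874 ≈ 46.766*I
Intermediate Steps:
l(v) = 4 - v²
k(S, N) = 60 + N + S (k(S, N) = (N + S) + 60 = 60 + N + S)
√(k((-8 + l(-2))/(-4 - 34), 59/(-46)) - 2246) = √((60 + 59/(-46) + (-8 + (4 - 1*(-2)²))/(-4 - 34)) - 2246) = √((60 + 59*(-1/46) + (-8 + (4 - 1*4))/(-38)) - 2246) = √((60 - 59/46 + (-8 + (4 - 4))*(-1/38)) - 2246) = √((60 - 59/46 + (-8 + 0)*(-1/38)) - 2246) = √((60 - 59/46 - 8*(-1/38)) - 2246) = √((60 - 59/46 + 4/19) - 2246) = √(51503/874 - 2246) = √(-1911501/874) = 3*I*√185627986/874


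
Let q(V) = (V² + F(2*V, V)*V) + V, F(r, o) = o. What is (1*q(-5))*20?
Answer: 900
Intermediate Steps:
q(V) = V + 2*V² (q(V) = (V² + V*V) + V = (V² + V²) + V = 2*V² + V = V + 2*V²)
(1*q(-5))*20 = (1*(-5*(1 + 2*(-5))))*20 = (1*(-5*(1 - 10)))*20 = (1*(-5*(-9)))*20 = (1*45)*20 = 45*20 = 900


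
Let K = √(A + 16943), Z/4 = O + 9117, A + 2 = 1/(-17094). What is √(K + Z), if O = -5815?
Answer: √(3859441473888 + 17094*√4950242109582)/17094 ≈ 115.49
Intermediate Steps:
A = -34189/17094 (A = -2 + 1/(-17094) = -2 - 1/17094 = -34189/17094 ≈ -2.0001)
Z = 13208 (Z = 4*(-5815 + 9117) = 4*3302 = 13208)
K = √4950242109582/17094 (K = √(-34189/17094 + 16943) = √(289589453/17094) = √4950242109582/17094 ≈ 130.16)
√(K + Z) = √(√4950242109582/17094 + 13208) = √(13208 + √4950242109582/17094)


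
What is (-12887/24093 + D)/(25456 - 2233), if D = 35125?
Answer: 846253738/559511739 ≈ 1.5125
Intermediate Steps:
(-12887/24093 + D)/(25456 - 2233) = (-12887/24093 + 35125)/(25456 - 2233) = (-12887*1/24093 + 35125)/23223 = (-12887/24093 + 35125)*(1/23223) = (846253738/24093)*(1/23223) = 846253738/559511739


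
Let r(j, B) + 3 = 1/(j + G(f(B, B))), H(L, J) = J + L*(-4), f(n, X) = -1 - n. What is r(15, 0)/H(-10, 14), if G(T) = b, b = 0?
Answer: -22/405 ≈ -0.054321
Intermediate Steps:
G(T) = 0
H(L, J) = J - 4*L
r(j, B) = -3 + 1/j (r(j, B) = -3 + 1/(j + 0) = -3 + 1/j)
r(15, 0)/H(-10, 14) = (-3 + 1/15)/(14 - 4*(-10)) = (-3 + 1/15)/(14 + 40) = -44/15/54 = -44/15*1/54 = -22/405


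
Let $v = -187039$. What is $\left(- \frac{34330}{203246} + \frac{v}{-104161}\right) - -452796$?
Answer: $\frac{4792932294525920}{10585153303} \approx 4.528 \cdot 10^{5}$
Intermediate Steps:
$\left(- \frac{34330}{203246} + \frac{v}{-104161}\right) - -452796 = \left(- \frac{34330}{203246} - \frac{187039}{-104161}\right) - -452796 = \left(\left(-34330\right) \frac{1}{203246} - - \frac{187039}{104161}\right) + 452796 = \left(- \frac{17165}{101623} + \frac{187039}{104161}\right) + 452796 = \frac{17219540732}{10585153303} + 452796 = \frac{4792932294525920}{10585153303}$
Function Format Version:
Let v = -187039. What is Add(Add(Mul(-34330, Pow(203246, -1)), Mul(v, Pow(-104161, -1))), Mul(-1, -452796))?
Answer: Rational(4792932294525920, 10585153303) ≈ 4.5280e+5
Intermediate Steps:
Add(Add(Mul(-34330, Pow(203246, -1)), Mul(v, Pow(-104161, -1))), Mul(-1, -452796)) = Add(Add(Mul(-34330, Pow(203246, -1)), Mul(-187039, Pow(-104161, -1))), Mul(-1, -452796)) = Add(Add(Mul(-34330, Rational(1, 203246)), Mul(-187039, Rational(-1, 104161))), 452796) = Add(Add(Rational(-17165, 101623), Rational(187039, 104161)), 452796) = Add(Rational(17219540732, 10585153303), 452796) = Rational(4792932294525920, 10585153303)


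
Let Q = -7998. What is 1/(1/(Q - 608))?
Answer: -8606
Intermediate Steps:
1/(1/(Q - 608)) = 1/(1/(-7998 - 608)) = 1/(1/(-8606)) = 1/(-1/8606) = -8606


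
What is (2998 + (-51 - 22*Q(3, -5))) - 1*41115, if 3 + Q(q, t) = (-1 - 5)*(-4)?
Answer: -38630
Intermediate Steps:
Q(q, t) = 21 (Q(q, t) = -3 + (-1 - 5)*(-4) = -3 - 6*(-4) = -3 + 24 = 21)
(2998 + (-51 - 22*Q(3, -5))) - 1*41115 = (2998 + (-51 - 22*21)) - 1*41115 = (2998 + (-51 - 462)) - 41115 = (2998 - 513) - 41115 = 2485 - 41115 = -38630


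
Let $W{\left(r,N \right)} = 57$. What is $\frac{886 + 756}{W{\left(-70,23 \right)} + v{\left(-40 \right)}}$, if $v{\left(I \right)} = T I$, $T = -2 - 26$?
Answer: $\frac{1642}{1177} \approx 1.3951$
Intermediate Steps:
$T = -28$ ($T = -2 - 26 = -28$)
$v{\left(I \right)} = - 28 I$
$\frac{886 + 756}{W{\left(-70,23 \right)} + v{\left(-40 \right)}} = \frac{886 + 756}{57 - -1120} = \frac{1642}{57 + 1120} = \frac{1642}{1177}$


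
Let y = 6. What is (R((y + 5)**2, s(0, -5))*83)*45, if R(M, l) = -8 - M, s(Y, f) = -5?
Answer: -481815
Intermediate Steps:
(R((y + 5)**2, s(0, -5))*83)*45 = ((-8 - (6 + 5)**2)*83)*45 = ((-8 - 1*11**2)*83)*45 = ((-8 - 1*121)*83)*45 = ((-8 - 121)*83)*45 = -129*83*45 = -10707*45 = -481815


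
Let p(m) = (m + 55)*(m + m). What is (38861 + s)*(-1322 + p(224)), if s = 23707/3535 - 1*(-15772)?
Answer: 4777405787708/707 ≈ 6.7573e+9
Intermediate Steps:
p(m) = 2*m*(55 + m) (p(m) = (55 + m)*(2*m) = 2*m*(55 + m))
s = 55777727/3535 (s = 23707*(1/3535) + 15772 = 23707/3535 + 15772 = 55777727/3535 ≈ 15779.)
(38861 + s)*(-1322 + p(224)) = (38861 + 55777727/3535)*(-1322 + 2*224*(55 + 224)) = 193151362*(-1322 + 2*224*279)/3535 = 193151362*(-1322 + 124992)/3535 = (193151362/3535)*123670 = 4777405787708/707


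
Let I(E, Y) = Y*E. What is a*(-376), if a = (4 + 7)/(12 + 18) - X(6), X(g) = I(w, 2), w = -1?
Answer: -13348/15 ≈ -889.87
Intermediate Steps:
I(E, Y) = E*Y
X(g) = -2 (X(g) = -1*2 = -2)
a = 71/30 (a = (4 + 7)/(12 + 18) - 1*(-2) = 11/30 + 2 = 71/30 ≈ 2.3667)
a*(-376) = (71/30)*(-376) = -13348/15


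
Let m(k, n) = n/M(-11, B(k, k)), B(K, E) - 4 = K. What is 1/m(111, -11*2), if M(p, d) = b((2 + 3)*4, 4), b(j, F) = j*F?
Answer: -40/11 ≈ -3.6364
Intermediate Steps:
B(K, E) = 4 + K
b(j, F) = F*j
M(p, d) = 80 (M(p, d) = 4*((2 + 3)*4) = 4*(5*4) = 4*20 = 80)
m(k, n) = n/80
1/m(111, -11*2) = 1/((-11*2)/80) = 1/((1/80)*(-22)) = 1/(-11/40) = -40/11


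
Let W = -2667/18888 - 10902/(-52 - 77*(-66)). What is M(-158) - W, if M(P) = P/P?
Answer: 52389771/15834440 ≈ 3.3086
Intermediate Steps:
M(P) = 1
W = -36555331/15834440 (W = -2667*1/18888 - 10902/(-52 + 5082) = -889/6296 - 10902/5030 = -889/6296 - 10902*1/5030 = -889/6296 - 5451/2515 = -36555331/15834440 ≈ -2.3086)
M(-158) - W = 1 - 1*(-36555331/15834440) = 1 + 36555331/15834440 = 52389771/15834440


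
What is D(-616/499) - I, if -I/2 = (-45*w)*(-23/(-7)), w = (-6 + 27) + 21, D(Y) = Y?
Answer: -6198196/499 ≈ -12421.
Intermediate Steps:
w = 42 (w = 21 + 21 = 42)
I = 12420 (I = -2*(-45*42)*(-23/(-7)) = -(-3780)*(-23*(-1)/7) = -(-3780)*(-1*(-23/7)) = -(-3780)*23/7 = -2*(-6210) = 12420)
D(-616/499) - I = -616/499 - 1*12420 = -616*1/499 - 12420 = -616/499 - 12420 = -6198196/499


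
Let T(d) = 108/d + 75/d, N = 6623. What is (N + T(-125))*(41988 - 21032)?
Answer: 17345113552/125 ≈ 1.3876e+8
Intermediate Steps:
T(d) = 183/d
(N + T(-125))*(41988 - 21032) = (6623 + 183/(-125))*(41988 - 21032) = (6623 + 183*(-1/125))*20956 = (6623 - 183/125)*20956 = (827692/125)*20956 = 17345113552/125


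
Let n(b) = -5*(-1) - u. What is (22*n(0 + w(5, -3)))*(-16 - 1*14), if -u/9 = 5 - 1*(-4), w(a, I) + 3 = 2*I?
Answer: -56760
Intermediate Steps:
w(a, I) = -3 + 2*I
u = -81 (u = -9*(5 - 1*(-4)) = -9*(5 + 4) = -9*9 = -81)
n(b) = 86 (n(b) = -5*(-1) - 1*(-81) = 5 + 81 = 86)
(22*n(0 + w(5, -3)))*(-16 - 1*14) = (22*86)*(-16 - 1*14) = 1892*(-16 - 14) = 1892*(-30) = -56760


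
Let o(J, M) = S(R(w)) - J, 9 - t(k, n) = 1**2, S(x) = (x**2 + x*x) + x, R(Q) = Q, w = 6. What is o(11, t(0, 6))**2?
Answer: 4489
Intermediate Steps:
S(x) = x + 2*x**2 (S(x) = (x**2 + x**2) + x = 2*x**2 + x = x + 2*x**2)
t(k, n) = 8 (t(k, n) = 9 - 1*1**2 = 9 - 1*1 = 9 - 1 = 8)
o(J, M) = 78 - J (o(J, M) = 6*(1 + 2*6) - J = 6*(1 + 12) - J = 6*13 - J = 78 - J)
o(11, t(0, 6))**2 = (78 - 1*11)**2 = (78 - 11)**2 = 67**2 = 4489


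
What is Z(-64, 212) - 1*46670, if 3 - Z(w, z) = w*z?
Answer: -33099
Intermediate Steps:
Z(w, z) = 3 - w*z
Z(-64, 212) - 1*46670 = (3 - 1*(-64)*212) - 1*46670 = (3 + 13568) - 46670 = 13571 - 46670 = -33099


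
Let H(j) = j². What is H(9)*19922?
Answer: 1613682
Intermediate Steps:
H(9)*19922 = 9²*19922 = 81*19922 = 1613682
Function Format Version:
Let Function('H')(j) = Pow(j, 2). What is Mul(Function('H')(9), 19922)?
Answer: 1613682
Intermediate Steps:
Mul(Function('H')(9), 19922) = Mul(Pow(9, 2), 19922) = Mul(81, 19922) = 1613682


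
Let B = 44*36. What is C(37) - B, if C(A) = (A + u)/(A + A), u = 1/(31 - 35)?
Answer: -468717/296 ≈ -1583.5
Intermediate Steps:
u = -¼ (u = 1/(-4) = -¼ ≈ -0.25000)
C(A) = (-¼ + A)/(2*A) (C(A) = (A - ¼)/(A + A) = (-¼ + A)/((2*A)) = (-¼ + A)*(1/(2*A)) = (-¼ + A)/(2*A))
B = 1584
C(37) - B = (⅛)*(-1 + 4*37)/37 - 1*1584 = (⅛)*(1/37)*(-1 + 148) - 1584 = (⅛)*(1/37)*147 - 1584 = 147/296 - 1584 = -468717/296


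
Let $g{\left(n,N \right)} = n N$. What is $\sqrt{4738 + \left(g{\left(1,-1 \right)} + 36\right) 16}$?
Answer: $\sqrt{5298} \approx 72.787$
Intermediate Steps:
$g{\left(n,N \right)} = N n$
$\sqrt{4738 + \left(g{\left(1,-1 \right)} + 36\right) 16} = \sqrt{4738 + \left(\left(-1\right) 1 + 36\right) 16} = \sqrt{4738 + \left(-1 + 36\right) 16} = \sqrt{4738 + 35 \cdot 16} = \sqrt{4738 + 560} = \sqrt{5298}$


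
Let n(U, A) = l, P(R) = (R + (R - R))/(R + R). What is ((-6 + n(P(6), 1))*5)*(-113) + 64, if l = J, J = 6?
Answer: 64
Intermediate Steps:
P(R) = 1/2 (P(R) = (R + 0)/((2*R)) = R*(1/(2*R)) = 1/2)
l = 6
n(U, A) = 6
((-6 + n(P(6), 1))*5)*(-113) + 64 = ((-6 + 6)*5)*(-113) + 64 = (0*5)*(-113) + 64 = 0*(-113) + 64 = 0 + 64 = 64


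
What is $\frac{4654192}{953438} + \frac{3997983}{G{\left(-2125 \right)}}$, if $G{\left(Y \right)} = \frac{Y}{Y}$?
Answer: $\frac{1905916784873}{476719} \approx 3.998 \cdot 10^{6}$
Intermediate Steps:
$G{\left(Y \right)} = 1$
$\frac{4654192}{953438} + \frac{3997983}{G{\left(-2125 \right)}} = \frac{4654192}{953438} + \frac{3997983}{1} = 4654192 \cdot \frac{1}{953438} + 3997983 \cdot 1 = \frac{2327096}{476719} + 3997983 = \frac{1905916784873}{476719}$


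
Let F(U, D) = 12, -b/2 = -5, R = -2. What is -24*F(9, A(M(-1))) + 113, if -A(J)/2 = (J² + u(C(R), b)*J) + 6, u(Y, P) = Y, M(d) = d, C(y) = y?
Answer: -175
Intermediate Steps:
b = 10 (b = -2*(-5) = 10)
A(J) = -12 - 2*J² + 4*J (A(J) = -2*((J² - 2*J) + 6) = -2*(6 + J² - 2*J) = -12 - 2*J² + 4*J)
-24*F(9, A(M(-1))) + 113 = -24*12 + 113 = -288 + 113 = -175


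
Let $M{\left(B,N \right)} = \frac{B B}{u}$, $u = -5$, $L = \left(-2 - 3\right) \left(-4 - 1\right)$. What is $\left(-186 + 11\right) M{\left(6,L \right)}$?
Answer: $1260$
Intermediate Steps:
$L = 25$ ($L = \left(-5\right) \left(-5\right) = 25$)
$M{\left(B,N \right)} = - \frac{B^{2}}{5}$ ($M{\left(B,N \right)} = \frac{B B}{-5} = B^{2} \left(- \frac{1}{5}\right) = - \frac{B^{2}}{5}$)
$\left(-186 + 11\right) M{\left(6,L \right)} = \left(-186 + 11\right) \left(- \frac{6^{2}}{5}\right) = - 175 \left(\left(- \frac{1}{5}\right) 36\right) = \left(-175\right) \left(- \frac{36}{5}\right) = 1260$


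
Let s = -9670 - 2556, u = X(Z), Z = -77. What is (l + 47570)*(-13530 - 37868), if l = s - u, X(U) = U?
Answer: -1820568558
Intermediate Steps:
u = -77
s = -12226
l = -12149 (l = -12226 - 1*(-77) = -12226 + 77 = -12149)
(l + 47570)*(-13530 - 37868) = (-12149 + 47570)*(-13530 - 37868) = 35421*(-51398) = -1820568558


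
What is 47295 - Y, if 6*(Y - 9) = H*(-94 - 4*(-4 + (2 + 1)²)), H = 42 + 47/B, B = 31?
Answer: 1491497/31 ≈ 48113.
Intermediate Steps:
H = 1349/31 (H = 42 + 47/31 = 1349/31 ≈ 43.516)
Y = -25352/31 (Y = 9 + (1349*(-94 - 4*(-4 + (2 + 1)²))/31)/6 = 9 + (1349*(-94 - 4*(-4 + 3²))/31)/6 = 9 + (1349*(-94 - 4*(-4 + 9))/31)/6 = 9 + (1349*(-94 - 4*5)/31)/6 = 9 + (1349*(-94 - 20)/31)/6 = 9 + ((1349/31)*(-114))/6 = 9 + (⅙)*(-153786/31) = 9 - 25631/31 = -25352/31 ≈ -817.81)
47295 - Y = 47295 - 1*(-25352/31) = 47295 + 25352/31 = 1491497/31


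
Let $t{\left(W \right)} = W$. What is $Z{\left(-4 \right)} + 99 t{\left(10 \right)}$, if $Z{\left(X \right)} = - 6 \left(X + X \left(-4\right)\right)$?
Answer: $918$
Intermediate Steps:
$Z{\left(X \right)} = 18 X$ ($Z{\left(X \right)} = - 6 \left(X - 4 X\right) = - 6 \left(- 3 X\right) = 18 X$)
$Z{\left(-4 \right)} + 99 t{\left(10 \right)} = 18 \left(-4\right) + 99 \cdot 10 = -72 + 990 = 918$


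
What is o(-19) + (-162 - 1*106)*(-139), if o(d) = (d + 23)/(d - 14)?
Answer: 1229312/33 ≈ 37252.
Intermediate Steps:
o(d) = (23 + d)/(-14 + d)
o(-19) + (-162 - 1*106)*(-139) = (23 - 19)/(-14 - 19) + (-162 - 1*106)*(-139) = 4/(-33) + (-162 - 106)*(-139) = -1/33*4 - 268*(-139) = -4/33 + 37252 = 1229312/33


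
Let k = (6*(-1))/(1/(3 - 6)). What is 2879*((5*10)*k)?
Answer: 2591100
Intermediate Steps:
k = 18 (k = -6/(1/(-3)) = -6/(-⅓) = -6*(-3) = 18)
2879*((5*10)*k) = 2879*((5*10)*18) = 2879*(50*18) = 2879*900 = 2591100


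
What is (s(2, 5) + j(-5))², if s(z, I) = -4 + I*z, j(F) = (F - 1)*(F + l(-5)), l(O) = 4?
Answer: 144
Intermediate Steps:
j(F) = (-1 + F)*(4 + F) (j(F) = (F - 1)*(F + 4) = (-1 + F)*(4 + F))
(s(2, 5) + j(-5))² = ((-4 + 5*2) + (-4 + (-5)² + 3*(-5)))² = ((-4 + 10) + (-4 + 25 - 15))² = (6 + 6)² = 12² = 144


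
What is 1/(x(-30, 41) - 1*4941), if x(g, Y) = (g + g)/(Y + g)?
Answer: -11/54411 ≈ -0.00020216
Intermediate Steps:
x(g, Y) = 2*g/(Y + g) (x(g, Y) = (2*g)/(Y + g) = 2*g/(Y + g))
1/(x(-30, 41) - 1*4941) = 1/(2*(-30)/(41 - 30) - 1*4941) = 1/(2*(-30)/11 - 4941) = 1/(2*(-30)*(1/11) - 4941) = 1/(-60/11 - 4941) = 1/(-54411/11) = -11/54411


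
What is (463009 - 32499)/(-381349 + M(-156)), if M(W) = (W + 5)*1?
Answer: -43051/38150 ≈ -1.1285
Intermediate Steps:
M(W) = 5 + W (M(W) = (5 + W)*1 = 5 + W)
(463009 - 32499)/(-381349 + M(-156)) = (463009 - 32499)/(-381349 + (5 - 156)) = 430510/(-381349 - 151) = 430510/(-381500) = 430510*(-1/381500) = -43051/38150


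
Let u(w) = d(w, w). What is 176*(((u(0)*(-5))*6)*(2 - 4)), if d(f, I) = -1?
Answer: -10560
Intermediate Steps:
u(w) = -1
176*(((u(0)*(-5))*6)*(2 - 4)) = 176*((-1*(-5)*6)*(2 - 4)) = 176*((5*6)*(-2)) = 176*(30*(-2)) = 176*(-60) = -10560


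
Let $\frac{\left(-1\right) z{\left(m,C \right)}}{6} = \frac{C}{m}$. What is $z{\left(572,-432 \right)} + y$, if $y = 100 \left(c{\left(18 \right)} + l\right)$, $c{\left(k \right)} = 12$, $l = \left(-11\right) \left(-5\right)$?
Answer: $\frac{958748}{143} \approx 6704.5$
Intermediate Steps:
$l = 55$
$z{\left(m,C \right)} = - \frac{6 C}{m}$ ($z{\left(m,C \right)} = - 6 \frac{C}{m} = - \frac{6 C}{m}$)
$y = 6700$ ($y = 100 \left(12 + 55\right) = 100 \cdot 67 = 6700$)
$z{\left(572,-432 \right)} + y = \left(-6\right) \left(-432\right) \frac{1}{572} + 6700 = \frac{648}{143} + 6700 = \frac{958748}{143}$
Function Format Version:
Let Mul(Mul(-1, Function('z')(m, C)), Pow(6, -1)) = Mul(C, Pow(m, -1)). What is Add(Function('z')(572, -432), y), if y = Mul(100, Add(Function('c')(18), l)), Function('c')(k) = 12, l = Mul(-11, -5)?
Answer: Rational(958748, 143) ≈ 6704.5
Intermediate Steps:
l = 55
Function('z')(m, C) = Mul(-6, C, Pow(m, -1)) (Function('z')(m, C) = Mul(-6, Mul(C, Pow(m, -1))) = Mul(-6, C, Pow(m, -1)))
y = 6700 (y = Mul(100, Add(12, 55)) = Mul(100, 67) = 6700)
Add(Function('z')(572, -432), y) = Add(Mul(-6, -432, Pow(572, -1)), 6700) = Add(Mul(-6, -432, Rational(1, 572)), 6700) = Add(Rational(648, 143), 6700) = Rational(958748, 143)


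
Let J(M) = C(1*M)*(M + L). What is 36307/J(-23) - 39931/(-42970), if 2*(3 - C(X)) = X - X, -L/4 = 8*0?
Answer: -1557356551/2964930 ≈ -525.26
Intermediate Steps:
L = 0 (L = -32*0 = -4*0 = 0)
C(X) = 3 (C(X) = 3 - (X - X)/2 = 3 - 1/2*0 = 3 + 0 = 3)
J(M) = 3*M (J(M) = 3*(M + 0) = 3*M)
36307/J(-23) - 39931/(-42970) = 36307/((3*(-23))) - 39931/(-42970) = 36307/(-69) - 39931*(-1/42970) = 36307*(-1/69) + 39931/42970 = -36307/69 + 39931/42970 = -1557356551/2964930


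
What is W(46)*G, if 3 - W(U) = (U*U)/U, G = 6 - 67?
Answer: 2623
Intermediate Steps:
G = -61
W(U) = 3 - U (W(U) = 3 - U*U/U = 3 - U²/U = 3 - U)
W(46)*G = (3 - 1*46)*(-61) = (3 - 46)*(-61) = -43*(-61) = 2623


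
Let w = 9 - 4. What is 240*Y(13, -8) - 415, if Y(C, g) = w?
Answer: 785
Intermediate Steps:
w = 5
Y(C, g) = 5
240*Y(13, -8) - 415 = 240*5 - 415 = 1200 - 415 = 785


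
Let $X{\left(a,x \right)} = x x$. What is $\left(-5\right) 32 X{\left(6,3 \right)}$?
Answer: $-1440$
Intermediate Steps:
$X{\left(a,x \right)} = x^{2}$
$\left(-5\right) 32 X{\left(6,3 \right)} = \left(-5\right) 32 \cdot 3^{2} = \left(-160\right) 9 = -1440$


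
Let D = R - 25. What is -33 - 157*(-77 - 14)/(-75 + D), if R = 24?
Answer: -16795/76 ≈ -220.99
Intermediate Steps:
D = -1 (D = 24 - 25 = -1)
-33 - 157*(-77 - 14)/(-75 + D) = -33 - 157*(-77 - 14)/(-75 - 1) = -33 - (-14287)/(-76) = -33 - (-14287)*(-1)/76 = -33 - 157*91/76 = -33 - 14287/76 = -16795/76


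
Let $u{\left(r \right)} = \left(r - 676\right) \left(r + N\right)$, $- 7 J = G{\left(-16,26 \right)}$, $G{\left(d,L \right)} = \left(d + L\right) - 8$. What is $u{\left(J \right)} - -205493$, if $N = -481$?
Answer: $\frac{26018003}{49} \approx 5.3098 \cdot 10^{5}$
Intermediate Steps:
$G{\left(d,L \right)} = -8 + L + d$ ($G{\left(d,L \right)} = \left(L + d\right) - 8 = -8 + L + d$)
$J = - \frac{2}{7}$ ($J = - \frac{-8 + 26 - 16}{7} = \left(- \frac{1}{7}\right) 2 = - \frac{2}{7} \approx -0.28571$)
$u{\left(r \right)} = \left(-676 + r\right) \left(-481 + r\right)$ ($u{\left(r \right)} = \left(r - 676\right) \left(r - 481\right) = \left(-676 + r\right) \left(-481 + r\right)$)
$u{\left(J \right)} - -205493 = \left(325156 + \left(- \frac{2}{7}\right)^{2} - - \frac{2314}{7}\right) - -205493 = \left(325156 + \frac{4}{49} + \frac{2314}{7}\right) + 205493 = \frac{15948846}{49} + 205493 = \frac{26018003}{49}$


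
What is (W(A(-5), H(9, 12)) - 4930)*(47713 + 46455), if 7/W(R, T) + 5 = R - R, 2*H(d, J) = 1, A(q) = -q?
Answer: -2321900376/5 ≈ -4.6438e+8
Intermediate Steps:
H(d, J) = 1/2 (H(d, J) = (1/2)*1 = 1/2)
W(R, T) = -7/5 (W(R, T) = 7/(-5 + (R - R)) = 7/(-5 + 0) = 7/(-5) = 7*(-1/5) = -7/5)
(W(A(-5), H(9, 12)) - 4930)*(47713 + 46455) = (-7/5 - 4930)*(47713 + 46455) = -24657/5*94168 = -2321900376/5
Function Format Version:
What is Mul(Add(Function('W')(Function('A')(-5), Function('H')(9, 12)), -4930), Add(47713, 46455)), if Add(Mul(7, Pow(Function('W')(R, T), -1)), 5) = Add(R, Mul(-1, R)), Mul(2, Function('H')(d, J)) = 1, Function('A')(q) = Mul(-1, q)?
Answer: Rational(-2321900376, 5) ≈ -4.6438e+8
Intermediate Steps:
Function('H')(d, J) = Rational(1, 2) (Function('H')(d, J) = Mul(Rational(1, 2), 1) = Rational(1, 2))
Function('W')(R, T) = Rational(-7, 5) (Function('W')(R, T) = Mul(7, Pow(Add(-5, Add(R, Mul(-1, R))), -1)) = Mul(7, Pow(Add(-5, 0), -1)) = Mul(7, Pow(-5, -1)) = Mul(7, Rational(-1, 5)) = Rational(-7, 5))
Mul(Add(Function('W')(Function('A')(-5), Function('H')(9, 12)), -4930), Add(47713, 46455)) = Mul(Add(Rational(-7, 5), -4930), Add(47713, 46455)) = Mul(Rational(-24657, 5), 94168) = Rational(-2321900376, 5)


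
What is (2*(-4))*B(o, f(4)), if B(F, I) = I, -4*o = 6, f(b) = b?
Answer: -32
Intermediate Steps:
o = -3/2 (o = -¼*6 = -3/2 ≈ -1.5000)
(2*(-4))*B(o, f(4)) = (2*(-4))*4 = -8*4 = -32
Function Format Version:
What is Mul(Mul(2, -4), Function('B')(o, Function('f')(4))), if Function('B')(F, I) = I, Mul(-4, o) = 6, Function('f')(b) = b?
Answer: -32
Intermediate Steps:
o = Rational(-3, 2) (o = Mul(Rational(-1, 4), 6) = Rational(-3, 2) ≈ -1.5000)
Mul(Mul(2, -4), Function('B')(o, Function('f')(4))) = Mul(Mul(2, -4), 4) = Mul(-8, 4) = -32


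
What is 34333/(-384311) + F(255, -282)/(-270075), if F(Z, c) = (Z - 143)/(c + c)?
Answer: -1307409620767/14634783858825 ≈ -0.089336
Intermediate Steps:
F(Z, c) = (-143 + Z)/(2*c) (F(Z, c) = (-143 + Z)/((2*c)) = (-143 + Z)*(1/(2*c)) = (-143 + Z)/(2*c))
34333/(-384311) + F(255, -282)/(-270075) = 34333/(-384311) + ((1/2)*(-143 + 255)/(-282))/(-270075) = 34333*(-1/384311) + ((1/2)*(-1/282)*112)*(-1/270075) = -34333/384311 - 28/141*(-1/270075) = -34333/384311 + 28/38080575 = -1307409620767/14634783858825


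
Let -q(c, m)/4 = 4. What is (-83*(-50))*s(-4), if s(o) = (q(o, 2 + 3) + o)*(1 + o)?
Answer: 249000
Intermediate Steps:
q(c, m) = -16 (q(c, m) = -4*4 = -16)
s(o) = (1 + o)*(-16 + o) (s(o) = (-16 + o)*(1 + o) = (1 + o)*(-16 + o))
(-83*(-50))*s(-4) = (-83*(-50))*(-16 + (-4)² - 15*(-4)) = 4150*(-16 + 16 + 60) = 4150*60 = 249000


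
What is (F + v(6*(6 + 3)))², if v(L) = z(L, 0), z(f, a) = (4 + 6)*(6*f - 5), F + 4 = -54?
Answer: 9809424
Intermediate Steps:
F = -58 (F = -4 - 54 = -58)
z(f, a) = -50 + 60*f (z(f, a) = 10*(-5 + 6*f) = -50 + 60*f)
v(L) = -50 + 60*L
(F + v(6*(6 + 3)))² = (-58 + (-50 + 60*(6*(6 + 3))))² = (-58 + (-50 + 60*(6*9)))² = (-58 + (-50 + 60*54))² = (-58 + (-50 + 3240))² = (-58 + 3190)² = 3132² = 9809424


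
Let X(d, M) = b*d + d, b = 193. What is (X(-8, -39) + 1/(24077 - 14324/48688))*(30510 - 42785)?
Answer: 5583058980069100/293061663 ≈ 1.9051e+7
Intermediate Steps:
X(d, M) = 194*d (X(d, M) = 193*d + d = 194*d)
(X(-8, -39) + 1/(24077 - 14324/48688))*(30510 - 42785) = (194*(-8) + 1/(24077 - 14324/48688))*(30510 - 42785) = (-1552 + 1/(24077 - 14324*1/48688))*(-12275) = (-1552 + 1/(24077 - 3581/12172))*(-12275) = (-1552 + 1/(293061663/12172))*(-12275) = (-1552 + 12172/293061663)*(-12275) = -454831688804/293061663*(-12275) = 5583058980069100/293061663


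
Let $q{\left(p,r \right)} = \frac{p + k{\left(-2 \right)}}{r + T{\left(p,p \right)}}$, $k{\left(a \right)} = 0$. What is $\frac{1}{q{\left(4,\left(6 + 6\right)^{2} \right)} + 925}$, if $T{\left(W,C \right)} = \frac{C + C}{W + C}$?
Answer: $\frac{145}{134129} \approx 0.001081$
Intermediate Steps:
$T{\left(W,C \right)} = \frac{2 C}{C + W}$
$q{\left(p,r \right)} = \frac{p}{1 + r}$ ($q{\left(p,r \right)} = \frac{p + 0}{r + \frac{2 p}{p + p}} = \frac{p}{r + \frac{2 p}{2 p}} = \frac{p}{r + 2 p \frac{1}{2 p}} = \frac{p}{r + 1} = \frac{p}{1 + r}$)
$\frac{1}{q{\left(4,\left(6 + 6\right)^{2} \right)} + 925} = \frac{1}{\frac{4}{1 + \left(6 + 6\right)^{2}} + 925} = \frac{1}{\frac{4}{1 + 12^{2}} + 925} = \frac{1}{\frac{4}{1 + 144} + 925} = \frac{1}{\frac{4}{145} + 925} = \frac{1}{\frac{134129}{145}} = \frac{145}{134129}$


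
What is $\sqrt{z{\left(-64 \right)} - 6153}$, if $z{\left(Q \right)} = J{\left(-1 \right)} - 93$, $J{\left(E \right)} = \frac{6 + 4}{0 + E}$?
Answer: $4 i \sqrt{391} \approx 79.095 i$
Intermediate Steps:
$J{\left(E \right)} = \frac{10}{E}$
$z{\left(Q \right)} = -103$ ($z{\left(Q \right)} = \frac{10}{-1} - 93 = 10 \left(-1\right) - 93 = -10 - 93 = -103$)
$\sqrt{z{\left(-64 \right)} - 6153} = \sqrt{-103 - 6153} = \sqrt{-6256} = 4 i \sqrt{391}$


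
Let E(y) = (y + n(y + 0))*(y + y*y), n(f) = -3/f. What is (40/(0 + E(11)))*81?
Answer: 135/59 ≈ 2.2881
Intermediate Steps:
E(y) = (y + y²)*(y - 3/y) (E(y) = (y - 3/(y + 0))*(y + y*y) = (y - 3/y)*(y + y²) = (y + y²)*(y - 3/y))
(40/(0 + E(11)))*81 = (40/(0 + (-3 + 11*(-3 + 11 + 11²))))*81 = (40/(0 + (-3 + 11*(-3 + 11 + 121))))*81 = (40/(0 + (-3 + 11*129)))*81 = (40/(0 + (-3 + 1419)))*81 = (40/(0 + 1416))*81 = (40/1416)*81 = (40*(1/1416))*81 = (5/177)*81 = 135/59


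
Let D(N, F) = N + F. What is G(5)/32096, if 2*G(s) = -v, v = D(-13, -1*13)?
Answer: 13/32096 ≈ 0.00040503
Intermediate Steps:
D(N, F) = F + N
v = -26 (v = -1*13 - 13 = -13 - 13 = -26)
G(s) = 13 (G(s) = (-1*(-26))/2 = (1/2)*26 = 13)
G(5)/32096 = 13/32096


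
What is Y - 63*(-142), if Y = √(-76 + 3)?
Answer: 8946 + I*√73 ≈ 8946.0 + 8.544*I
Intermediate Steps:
Y = I*√73 (Y = √(-73) = I*√73 ≈ 8.544*I)
Y - 63*(-142) = I*√73 - 63*(-142) = I*√73 + 8946 = 8946 + I*√73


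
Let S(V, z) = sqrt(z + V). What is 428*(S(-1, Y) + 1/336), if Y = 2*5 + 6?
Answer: 107/84 + 428*sqrt(15) ≈ 1658.9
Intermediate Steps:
Y = 16 (Y = 10 + 6 = 16)
S(V, z) = sqrt(V + z)
428*(S(-1, Y) + 1/336) = 428*(sqrt(-1 + 16) + 1/336) = 428*(sqrt(15) + 1/336) = 428*(1/336 + sqrt(15)) = 107/84 + 428*sqrt(15)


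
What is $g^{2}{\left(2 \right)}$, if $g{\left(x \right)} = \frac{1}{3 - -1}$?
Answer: $\frac{1}{16} \approx 0.0625$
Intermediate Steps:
$g{\left(x \right)} = \frac{1}{4}$ ($g{\left(x \right)} = \frac{1}{3 + 1} = \frac{1}{4}$)
$g^{2}{\left(2 \right)} = \left(\frac{1}{4}\right)^{2} = \frac{1}{16}$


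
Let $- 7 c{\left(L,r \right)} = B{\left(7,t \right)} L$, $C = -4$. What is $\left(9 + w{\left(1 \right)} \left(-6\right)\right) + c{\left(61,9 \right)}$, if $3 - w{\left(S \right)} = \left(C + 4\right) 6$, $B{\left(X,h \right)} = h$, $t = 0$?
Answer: $-9$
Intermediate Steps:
$w{\left(S \right)} = 3$ ($w{\left(S \right)} = 3 - \left(-4 + 4\right) 6 = 3 - 0 \cdot 6 = 3 - 0 = 3 + 0 = 3$)
$c{\left(L,r \right)} = 0$ ($c{\left(L,r \right)} = - \frac{0 L}{7} = \left(- \frac{1}{7}\right) 0 = 0$)
$\left(9 + w{\left(1 \right)} \left(-6\right)\right) + c{\left(61,9 \right)} = \left(9 + 3 \left(-6\right)\right) + 0 = \left(9 - 18\right) + 0 = -9 + 0 = -9$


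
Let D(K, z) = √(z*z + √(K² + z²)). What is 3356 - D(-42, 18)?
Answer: 3356 - √(324 + 6*√58) ≈ 3336.8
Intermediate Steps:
D(K, z) = √(z² + √(K² + z²))
3356 - D(-42, 18) = 3356 - √(18² + √((-42)² + 18²)) = 3356 - √(324 + √(1764 + 324)) = 3356 - √(324 + √2088) = 3356 - √(324 + 6*√58)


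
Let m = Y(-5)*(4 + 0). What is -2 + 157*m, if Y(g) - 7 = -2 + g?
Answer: -2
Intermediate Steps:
Y(g) = 5 + g (Y(g) = 7 + (-2 + g) = 5 + g)
m = 0 (m = (5 - 5)*(4 + 0) = 0*4 = 0)
-2 + 157*m = -2 + 157*0 = -2 + 0 = -2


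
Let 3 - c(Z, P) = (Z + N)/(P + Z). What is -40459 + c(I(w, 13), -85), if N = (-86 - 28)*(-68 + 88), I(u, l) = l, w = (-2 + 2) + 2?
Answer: -2915099/72 ≈ -40488.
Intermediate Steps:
w = 2 (w = 0 + 2 = 2)
N = -2280 (N = -114*20 = -2280)
c(Z, P) = 3 - (-2280 + Z)/(P + Z) (c(Z, P) = 3 - (Z - 2280)/(P + Z) = 3 - (-2280 + Z)/(P + Z))
-40459 + c(I(w, 13), -85) = -40459 + (2280 + 2*13 + 3*(-85))/(-85 + 13) = -40459 + (2280 + 26 - 255)/(-72) = -40459 - 1/72*2051 = -40459 - 2051/72 = -2915099/72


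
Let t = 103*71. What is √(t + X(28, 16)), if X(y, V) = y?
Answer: √7341 ≈ 85.680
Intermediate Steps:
t = 7313
√(t + X(28, 16)) = √(7313 + 28) = √7341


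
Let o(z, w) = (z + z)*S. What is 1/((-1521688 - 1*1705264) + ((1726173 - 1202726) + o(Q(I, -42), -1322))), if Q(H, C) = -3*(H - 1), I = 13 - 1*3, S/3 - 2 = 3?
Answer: -1/2704315 ≈ -3.6978e-7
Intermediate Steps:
S = 15 (S = 6 + 3*3 = 6 + 9 = 15)
I = 10 (I = 13 - 3 = 10)
Q(H, C) = 3 - 3*H (Q(H, C) = -3*(-1 + H) = 3 - 3*H)
o(z, w) = 30*z (o(z, w) = (z + z)*15 = (2*z)*15 = 30*z)
1/((-1521688 - 1*1705264) + ((1726173 - 1202726) + o(Q(I, -42), -1322))) = 1/((-1521688 - 1*1705264) + ((1726173 - 1202726) + 30*(3 - 3*10))) = 1/((-1521688 - 1705264) + (523447 + 30*(3 - 30))) = 1/(-3226952 + (523447 + 30*(-27))) = 1/(-3226952 + (523447 - 810)) = 1/(-3226952 + 522637) = 1/(-2704315) = -1/2704315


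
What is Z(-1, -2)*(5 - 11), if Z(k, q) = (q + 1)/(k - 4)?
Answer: -6/5 ≈ -1.2000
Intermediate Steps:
Z(k, q) = (1 + q)/(-4 + k)
Z(-1, -2)*(5 - 11) = ((1 - 2)/(-4 - 1))*(5 - 11) = (-1/(-5))*(-6) = -⅕*(-1)*(-6) = (⅕)*(-6) = -6/5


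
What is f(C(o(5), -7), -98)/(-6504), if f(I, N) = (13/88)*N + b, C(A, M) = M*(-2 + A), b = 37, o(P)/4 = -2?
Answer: -991/286176 ≈ -0.0034629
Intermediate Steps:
o(P) = -8 (o(P) = 4*(-2) = -8)
f(I, N) = 37 + 13*N/88 (f(I, N) = (13/88)*N + 37 = (13*(1/88))*N + 37 = 13*N/88 + 37 = 37 + 13*N/88)
f(C(o(5), -7), -98)/(-6504) = (37 + (13/88)*(-98))/(-6504) = (37 - 637/44)*(-1/6504) = (991/44)*(-1/6504) = -991/286176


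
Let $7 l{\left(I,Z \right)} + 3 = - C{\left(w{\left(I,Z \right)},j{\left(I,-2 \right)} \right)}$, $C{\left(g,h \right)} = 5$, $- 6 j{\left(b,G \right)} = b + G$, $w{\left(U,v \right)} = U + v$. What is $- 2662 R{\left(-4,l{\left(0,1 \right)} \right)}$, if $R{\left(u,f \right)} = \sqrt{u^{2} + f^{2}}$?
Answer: $- \frac{10648 \sqrt{53}}{7} \approx -11074.0$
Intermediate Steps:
$j{\left(b,G \right)} = - \frac{G}{6} - \frac{b}{6}$ ($j{\left(b,G \right)} = - \frac{b + G}{6} = - \frac{G + b}{6} = - \frac{G}{6} - \frac{b}{6}$)
$l{\left(I,Z \right)} = - \frac{8}{7}$ ($l{\left(I,Z \right)} = - \frac{3}{7} + \frac{\left(-1\right) 5}{7} = - \frac{3}{7} + \frac{1}{7} \left(-5\right) = - \frac{3}{7} - \frac{5}{7} = - \frac{8}{7}$)
$R{\left(u,f \right)} = \sqrt{f^{2} + u^{2}}$
$- 2662 R{\left(-4,l{\left(0,1 \right)} \right)} = - 2662 \sqrt{\left(- \frac{8}{7}\right)^{2} + \left(-4\right)^{2}} = - 2662 \sqrt{\frac{64}{49} + 16} = - 2662 \sqrt{\frac{848}{49}} = - 2662 \frac{4 \sqrt{53}}{7} = - \frac{10648 \sqrt{53}}{7}$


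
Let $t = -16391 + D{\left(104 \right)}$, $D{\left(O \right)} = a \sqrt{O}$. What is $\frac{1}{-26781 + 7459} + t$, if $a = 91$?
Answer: $- \frac{316706903}{19322} + 182 \sqrt{26} \approx -15463.0$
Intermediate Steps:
$D{\left(O \right)} = 91 \sqrt{O}$
$t = -16391 + 182 \sqrt{26}$ ($t = -16391 + 91 \sqrt{104} = -16391 + 91 \cdot 2 \sqrt{26} = -16391 + 182 \sqrt{26} \approx -15463.0$)
$\frac{1}{-26781 + 7459} + t = \frac{1}{-26781 + 7459} - \left(16391 - 182 \sqrt{26}\right) = \frac{1}{-19322} - \left(16391 - 182 \sqrt{26}\right) = - \frac{1}{19322} - \left(16391 - 182 \sqrt{26}\right) = - \frac{316706903}{19322} + 182 \sqrt{26}$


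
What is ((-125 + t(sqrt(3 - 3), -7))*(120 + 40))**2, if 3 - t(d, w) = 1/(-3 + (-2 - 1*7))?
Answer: 3424590400/9 ≈ 3.8051e+8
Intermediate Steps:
t(d, w) = 37/12 (t(d, w) = 3 - 1/(-3 + (-2 - 1*7)) = 3 - 1/(-3 + (-2 - 7)) = 3 - 1/(-3 - 9) = 3 - 1/(-12) = 3 - 1*(-1/12) = 3 + 1/12 = 37/12)
((-125 + t(sqrt(3 - 3), -7))*(120 + 40))**2 = ((-125 + 37/12)*(120 + 40))**2 = (-1463/12*160)**2 = (-58520/3)**2 = 3424590400/9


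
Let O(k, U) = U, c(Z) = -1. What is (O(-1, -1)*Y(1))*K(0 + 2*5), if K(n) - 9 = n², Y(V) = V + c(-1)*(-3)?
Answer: -436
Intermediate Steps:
Y(V) = 3 + V (Y(V) = V - 1*(-3) = V + 3 = 3 + V)
K(n) = 9 + n²
(O(-1, -1)*Y(1))*K(0 + 2*5) = (-(3 + 1))*(9 + (0 + 2*5)²) = (-1*4)*(9 + (0 + 10)²) = -4*(9 + 10²) = -4*(9 + 100) = -4*109 = -436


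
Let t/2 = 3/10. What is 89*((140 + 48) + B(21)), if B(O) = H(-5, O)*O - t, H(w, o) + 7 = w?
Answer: -28747/5 ≈ -5749.4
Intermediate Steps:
H(w, o) = -7 + w
t = ⅗ (t = 2*(3/10) = ⅗ ≈ 0.60000)
B(O) = -⅗ - 12*O (B(O) = (-7 - 5)*O - 1*⅗ = -12*O - ⅗ = -⅗ - 12*O)
89*((140 + 48) + B(21)) = 89*((140 + 48) + (-⅗ - 12*21)) = 89*(188 + (-⅗ - 252)) = 89*(188 - 1263/5) = 89*(-323/5) = -28747/5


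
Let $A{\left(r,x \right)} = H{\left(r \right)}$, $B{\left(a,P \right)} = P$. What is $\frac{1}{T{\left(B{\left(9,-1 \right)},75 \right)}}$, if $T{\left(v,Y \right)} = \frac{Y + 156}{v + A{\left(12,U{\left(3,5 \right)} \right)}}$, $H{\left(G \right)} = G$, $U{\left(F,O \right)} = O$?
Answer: $\frac{1}{21} \approx 0.047619$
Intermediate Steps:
$A{\left(r,x \right)} = r$
$T{\left(v,Y \right)} = \frac{156 + Y}{12 + v}$ ($T{\left(v,Y \right)} = \frac{Y + 156}{v + 12} = \frac{156 + Y}{12 + v}$)
$\frac{1}{T{\left(B{\left(9,-1 \right)},75 \right)}} = \frac{1}{\frac{1}{12 - 1} \left(156 + 75\right)} = \frac{1}{\frac{1}{11} \cdot 231} = \frac{1}{21}$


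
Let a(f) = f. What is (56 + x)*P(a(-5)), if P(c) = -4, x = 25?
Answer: -324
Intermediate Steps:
(56 + x)*P(a(-5)) = (56 + 25)*(-4) = 81*(-4) = -324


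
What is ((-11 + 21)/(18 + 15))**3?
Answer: 1000/35937 ≈ 0.027826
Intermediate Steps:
((-11 + 21)/(18 + 15))**3 = (10/33)**3 = 1000/35937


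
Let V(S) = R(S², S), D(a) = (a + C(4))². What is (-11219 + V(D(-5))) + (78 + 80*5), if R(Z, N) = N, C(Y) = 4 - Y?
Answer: -10716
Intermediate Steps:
D(a) = a² (D(a) = (a + (4 - 1*4))² = (a + (4 - 4))² = (a + 0)² = a²)
V(S) = S
(-11219 + V(D(-5))) + (78 + 80*5) = (-11219 + (-5)²) + (78 + 80*5) = (-11219 + 25) + (78 + 400) = -11194 + 478 = -10716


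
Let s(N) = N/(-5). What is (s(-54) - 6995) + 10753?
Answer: 18844/5 ≈ 3768.8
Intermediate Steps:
s(N) = -N/5 (s(N) = N*(-⅕) = -N/5)
(s(-54) - 6995) + 10753 = (-⅕*(-54) - 6995) + 10753 = (54/5 - 6995) + 10753 = -34921/5 + 10753 = 18844/5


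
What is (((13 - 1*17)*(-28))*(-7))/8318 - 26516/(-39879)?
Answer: 13521068/23693823 ≈ 0.57066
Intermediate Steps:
(((13 - 1*17)*(-28))*(-7))/8318 - 26516/(-39879) = (((13 - 17)*(-28))*(-7))*(1/8318) - 26516*(-1/39879) = (-4*(-28)*(-7))*(1/8318) + 3788/5697 = (112*(-7))*(1/8318) + 3788/5697 = -784*1/8318 + 3788/5697 = -392/4159 + 3788/5697 = 13521068/23693823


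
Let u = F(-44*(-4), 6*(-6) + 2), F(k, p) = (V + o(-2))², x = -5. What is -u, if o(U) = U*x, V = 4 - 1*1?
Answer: -169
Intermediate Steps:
V = 3 (V = 4 - 1 = 3)
o(U) = -5*U (o(U) = U*(-5) = -5*U)
F(k, p) = 169 (F(k, p) = (3 - 5*(-2))² = (3 + 10)² = 13² = 169)
u = 169
-u = -1*169 = -169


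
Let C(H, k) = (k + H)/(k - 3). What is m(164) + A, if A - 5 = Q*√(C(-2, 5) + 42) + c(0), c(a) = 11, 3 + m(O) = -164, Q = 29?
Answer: -151 + 29*√174/2 ≈ 40.268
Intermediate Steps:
C(H, k) = (H + k)/(-3 + k)
m(O) = -167 (m(O) = -3 - 164 = -167)
A = 16 + 29*√174/2 (A = 5 + (29*√((-2 + 5)/(-3 + 5) + 42) + 11) = 5 + (29*√(3/2 + 42) + 11) = 5 + (29*√(87/2) + 11) = 5 + (29*(√174/2) + 11) = 5 + (29*√174/2 + 11) = 5 + (11 + 29*√174/2) = 16 + 29*√174/2 ≈ 207.27)
m(164) + A = -167 + (16 + 29*√174/2) = -151 + 29*√174/2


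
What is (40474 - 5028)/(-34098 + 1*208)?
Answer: -17723/16945 ≈ -1.0459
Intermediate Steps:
(40474 - 5028)/(-34098 + 1*208) = 35446/(-34098 + 208) = 35446/(-33890) = 35446*(-1/33890) = -17723/16945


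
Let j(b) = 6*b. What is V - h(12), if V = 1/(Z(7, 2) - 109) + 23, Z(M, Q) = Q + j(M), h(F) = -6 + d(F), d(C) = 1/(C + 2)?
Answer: 26311/910 ≈ 28.913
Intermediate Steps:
d(C) = 1/(2 + C)
h(F) = -6 + 1/(2 + F)
Z(M, Q) = Q + 6*M
V = 1494/65 (V = 1/((2 + 6*7) - 109) + 23 = 1/((2 + 42) - 109) + 23 = 1/(44 - 109) + 23 = 1/(-65) + 23 = -1/65 + 23 = 1494/65 ≈ 22.985)
V - h(12) = 1494/65 - (-11 - 6*12)/(2 + 12) = 1494/65 - (-11 - 72)/14 = 1494/65 - (-83)/14 = 1494/65 - 1*(-83/14) = 1494/65 + 83/14 = 26311/910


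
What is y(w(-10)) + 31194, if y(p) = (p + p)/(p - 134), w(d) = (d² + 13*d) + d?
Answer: 2713918/87 ≈ 31194.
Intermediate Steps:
w(d) = d² + 14*d
y(p) = 2*p/(-134 + p) (y(p) = (2*p)/(-134 + p) = 2*p/(-134 + p))
y(w(-10)) + 31194 = 2*(-10*(14 - 10))/(-134 - 10*(14 - 10)) + 31194 = 2*(-10*4)/(-134 - 10*4) + 31194 = 2*(-40)/(-134 - 40) + 31194 = 2*(-40)/(-174) + 31194 = 2*(-40)*(-1/174) + 31194 = 40/87 + 31194 = 2713918/87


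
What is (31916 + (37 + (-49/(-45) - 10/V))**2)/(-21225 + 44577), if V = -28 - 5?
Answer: 2045342479/1430455950 ≈ 1.4299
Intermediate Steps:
V = -33
(31916 + (37 + (-49/(-45) - 10/V))**2)/(-21225 + 44577) = (31916 + (37 + (-49/(-45) - 10/(-33)))**2)/(-21225 + 44577) = (31916 + (37 + (-49*(-1/45) - 10*(-1/33)))**2)/23352 = (31916 + (37 + (49/45 + 10/33))**2)*(1/23352) = (31916 + (37 + 689/495)**2)*(1/23352) = (31916 + (19004/495)**2)*(1/23352) = (31916 + 361152016/245025)*(1/23352) = (8181369916/245025)*(1/23352) = 2045342479/1430455950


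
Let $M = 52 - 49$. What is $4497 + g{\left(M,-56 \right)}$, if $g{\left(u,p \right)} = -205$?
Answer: $4292$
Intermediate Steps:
$M = 3$
$4497 + g{\left(M,-56 \right)} = 4497 - 205 = 4292$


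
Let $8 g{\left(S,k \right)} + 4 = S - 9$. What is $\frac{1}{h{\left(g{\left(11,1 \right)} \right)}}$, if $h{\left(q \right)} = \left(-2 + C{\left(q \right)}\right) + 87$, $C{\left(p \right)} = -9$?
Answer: $\frac{1}{76} \approx 0.013158$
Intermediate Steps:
$g{\left(S,k \right)} = - \frac{13}{8} + \frac{S}{8}$ ($g{\left(S,k \right)} = - \frac{1}{2} + \frac{S - 9}{8} = - \frac{1}{2} + \frac{-9 + S}{8} = - \frac{1}{2} + \left(- \frac{9}{8} + \frac{S}{8}\right) = - \frac{13}{8} + \frac{S}{8}$)
$h{\left(q \right)} = 76$ ($h{\left(q \right)} = \left(-2 - 9\right) + 87 = -11 + 87 = 76$)
$\frac{1}{h{\left(g{\left(11,1 \right)} \right)}} = \frac{1}{76}$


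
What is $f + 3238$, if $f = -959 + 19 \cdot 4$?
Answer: $2355$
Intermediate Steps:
$f = -883$ ($f = -959 + 76 = -883$)
$f + 3238 = -883 + 3238 = 2355$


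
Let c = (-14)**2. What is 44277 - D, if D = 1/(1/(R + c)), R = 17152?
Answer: 26929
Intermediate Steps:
c = 196
D = 17348 (D = 1/(1/(17152 + 196)) = 1/(1/17348) = 17348)
44277 - D = 44277 - 1*17348 = 44277 - 17348 = 26929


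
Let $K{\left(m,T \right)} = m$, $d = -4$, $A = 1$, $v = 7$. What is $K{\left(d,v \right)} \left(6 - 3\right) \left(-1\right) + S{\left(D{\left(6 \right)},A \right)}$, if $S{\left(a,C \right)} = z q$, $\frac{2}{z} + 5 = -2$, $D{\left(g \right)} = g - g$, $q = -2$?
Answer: $\frac{88}{7} \approx 12.571$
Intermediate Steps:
$D{\left(g \right)} = 0$
$z = - \frac{2}{7}$ ($z = \frac{2}{-5 - 2} = \frac{2}{-7} = 2 \left(- \frac{1}{7}\right) = - \frac{2}{7} \approx -0.28571$)
$S{\left(a,C \right)} = \frac{4}{7}$ ($S{\left(a,C \right)} = \left(- \frac{2}{7}\right) \left(-2\right) = \frac{4}{7}$)
$K{\left(d,v \right)} \left(6 - 3\right) \left(-1\right) + S{\left(D{\left(6 \right)},A \right)} = - 4 \left(6 - 3\right) \left(-1\right) + \frac{4}{7} = - 4 \cdot 3 \left(-1\right) + \frac{4}{7} = \left(-4\right) \left(-3\right) + \frac{4}{7} = 12 + \frac{4}{7} = \frac{88}{7}$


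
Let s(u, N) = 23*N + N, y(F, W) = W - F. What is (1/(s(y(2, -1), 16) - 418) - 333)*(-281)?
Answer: 3181763/34 ≈ 93581.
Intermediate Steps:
s(u, N) = 24*N
(1/(s(y(2, -1), 16) - 418) - 333)*(-281) = (1/(24*16 - 418) - 333)*(-281) = (1/(384 - 418) - 333)*(-281) = (1/(-34) - 333)*(-281) = (-1/34 - 333)*(-281) = -11323/34*(-281) = 3181763/34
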